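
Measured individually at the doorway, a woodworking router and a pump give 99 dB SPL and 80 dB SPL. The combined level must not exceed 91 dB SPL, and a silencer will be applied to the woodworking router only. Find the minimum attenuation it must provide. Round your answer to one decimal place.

8.4 dB

The untreated sources together contribute 10^(80/10) = 1.000e+08, i.e. 80.00 dB SPL.
The limit corresponds to 10^(91/10) = 1.259e+09; subtracting the fixed part leaves 1.159e+09 for the woodworking router, i.e. 90.64 dB SPL.
Required insertion loss = 99 − 90.64 = 8.36 dB.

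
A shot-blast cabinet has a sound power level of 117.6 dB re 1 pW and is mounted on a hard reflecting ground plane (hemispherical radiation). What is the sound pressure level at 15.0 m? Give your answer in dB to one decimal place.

86.1 dB

The power spreads over a hemisphere of area 2π·r², so L_p = L_w − 10·log₁₀(2π·r²).
2π·r² = 1414 m², 10·log₁₀ of that is 31.504 dB.
L_p = 117.6 − 31.504 = 86.10 dB.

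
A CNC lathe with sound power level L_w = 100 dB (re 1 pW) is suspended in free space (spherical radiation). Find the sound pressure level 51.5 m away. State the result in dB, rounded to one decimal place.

L_p = L_w − 10·log₁₀(4π·r²) with r = 51.5 m.
4π·r² = 3.333e+04 m², 10·log₁₀ of that is 45.228 dB.
L_p = 100 − 45.228 = 54.77 dB.

54.8 dB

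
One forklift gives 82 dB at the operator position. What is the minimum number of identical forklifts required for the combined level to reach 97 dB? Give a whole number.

32

The shortfall is 97 − 82 = 15.0 dB, and N units add 10·log₁₀ N, so need 10·log₁₀ N ≥ 15.0.
N ≥ 10^(15.0/10) = 31.623, so N = 32.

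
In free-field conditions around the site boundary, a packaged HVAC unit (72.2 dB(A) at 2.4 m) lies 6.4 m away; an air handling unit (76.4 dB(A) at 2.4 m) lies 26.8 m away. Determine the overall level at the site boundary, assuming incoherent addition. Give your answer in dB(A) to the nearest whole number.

64 dB(A)

Propagate each source to the receiver with L = L_ref − 20·log₁₀(r/r_ref), then add intensities.
packaged HVAC unit: 72.2 − 20·log₁₀(6.4/2.4) = 72.2 − 8.52 = 63.68 dB(A).
air handling unit: 76.4 − 20·log₁₀(26.8/2.4) = 76.4 − 20.96 = 55.44 dB(A).
Σ 10^(L/10) = 2.684e+06 → L_total = 10·log₁₀(2.684e+06) = 64.29 dB(A).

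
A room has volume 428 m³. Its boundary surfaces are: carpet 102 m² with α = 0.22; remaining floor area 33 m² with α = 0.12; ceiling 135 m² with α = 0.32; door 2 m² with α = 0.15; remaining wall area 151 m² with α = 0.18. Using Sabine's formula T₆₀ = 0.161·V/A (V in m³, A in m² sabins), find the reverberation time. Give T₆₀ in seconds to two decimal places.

Summing Sᵢαᵢ: 102·0.22 + 33·0.12 + 135·0.32 + 2·0.15 + 151·0.18 = 97.08 m².
T₆₀ = 0.161 × 428 / 97.08 = 0.710 s.

0.71 s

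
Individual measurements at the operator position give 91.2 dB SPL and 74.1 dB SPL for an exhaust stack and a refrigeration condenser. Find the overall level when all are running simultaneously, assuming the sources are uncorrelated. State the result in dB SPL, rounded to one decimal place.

91.3 dB SPL

For uncorrelated sources the intensities add, so convert each level to linear form, sum, and take 10·log₁₀ of the total.
Σ 10^(L/10) = 10^(91.2/10) + 10^(74.1/10) = 1.344e+09.
L_total = 10·log₁₀(1.344e+09) = 91.28 dB SPL.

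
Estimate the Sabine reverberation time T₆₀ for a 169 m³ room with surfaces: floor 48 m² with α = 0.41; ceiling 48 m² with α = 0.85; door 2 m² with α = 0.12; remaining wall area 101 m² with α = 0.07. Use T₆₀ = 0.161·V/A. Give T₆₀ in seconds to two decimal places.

Total absorption A = 48·0.41 + 48·0.85 + 2·0.12 + 101·0.07 = 67.79 m² sabins.
T₆₀ = 0.161 × 169 / 67.79 = 0.401 s.

0.40 s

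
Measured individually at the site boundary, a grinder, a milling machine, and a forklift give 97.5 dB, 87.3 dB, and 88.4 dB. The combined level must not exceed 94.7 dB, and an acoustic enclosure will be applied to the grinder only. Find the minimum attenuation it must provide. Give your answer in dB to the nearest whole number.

5 dB

Fixed contribution from the other sources: Σ 10^(L/10) = 10^(87.3/10) + 10^(88.4/10) = 1.229e+09 (90.90 dB).
To meet 94.7 dB overall, the treated grinder may contribute at most 10^(94.7/10) − 1.229e+09 = 1.722e+09, i.e. 92.36 dB.
So the grinder must be reduced from 97.5 to 92.36 dB: IL = 5.14 dB.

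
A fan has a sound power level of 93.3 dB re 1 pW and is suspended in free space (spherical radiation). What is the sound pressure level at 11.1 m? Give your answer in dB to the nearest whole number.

L_p = L_w − 10·log₁₀(4π·r²) with r = 11.1 m.
4π·r² = 1548 m², 10·log₁₀ of that is 31.899 dB.
L_p = 93.3 − 31.899 = 61.40 dB.

61 dB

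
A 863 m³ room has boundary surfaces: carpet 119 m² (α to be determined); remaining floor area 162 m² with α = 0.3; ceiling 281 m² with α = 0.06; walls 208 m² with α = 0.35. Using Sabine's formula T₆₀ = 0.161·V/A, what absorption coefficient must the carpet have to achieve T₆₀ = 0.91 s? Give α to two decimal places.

0.12

A = 0.161·V/T₆₀ = 0.161·863/0.91 = 152.68 m² sabins.
Absorption from the other surfaces = 162·0.3 + 281·0.06 + 208·0.35 = 138.26 m², so the carpet must supply 14.42 m² over 119 m².
α = 14.42/119 = 0.121.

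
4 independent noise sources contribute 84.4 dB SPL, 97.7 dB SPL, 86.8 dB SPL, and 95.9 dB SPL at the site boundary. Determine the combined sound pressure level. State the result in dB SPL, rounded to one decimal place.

For uncorrelated sources the intensities add, so convert each level to linear form, sum, and take 10·log₁₀ of the total.
Σ 10^(L/10) = 10^(84.4/10) + 10^(97.7/10) + 10^(86.8/10) + 10^(95.9/10) = 1.053e+10.
L_total = 10·log₁₀(1.053e+10) = 100.23 dB SPL.

100.2 dB SPL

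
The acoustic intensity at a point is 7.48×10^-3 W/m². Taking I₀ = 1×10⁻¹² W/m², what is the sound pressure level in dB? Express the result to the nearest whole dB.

99 dB

L = 10·log₁₀(I/I₀) = 10·log₁₀(7.48×10^-3/10⁻¹²) = 10·log₁₀(7.48×10^9).
L = 10·(0.8739 + 9) = 98.74 dB.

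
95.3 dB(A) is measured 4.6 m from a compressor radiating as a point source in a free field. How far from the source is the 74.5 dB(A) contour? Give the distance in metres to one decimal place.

The 20.8 dB drop corresponds to a distance ratio of 10^(20.8/20) for a point source.
r₂ = 4.6·10^((95.3−74.5)/20) = 4.6·10^(20.8/20) = 50.44 m.

50.4 m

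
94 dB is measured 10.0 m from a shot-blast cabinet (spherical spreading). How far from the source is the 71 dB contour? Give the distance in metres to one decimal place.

141.3 m

The 23.0 dB drop corresponds to a distance ratio of 10^(23.0/20) for a point source.
r₂ = 10.0·10^((94−71)/20) = 10.0·10^(23.0/20) = 141.25 m.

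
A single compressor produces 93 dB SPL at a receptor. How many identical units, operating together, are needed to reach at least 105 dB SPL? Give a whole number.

N identical sources give L₁ + 10·log₁₀ N, so require 10·log₁₀ N ≥ 105 − 93 = 12.0 dB.
N ≥ 10^(12.0/10) = 15.849, so N = 16.

16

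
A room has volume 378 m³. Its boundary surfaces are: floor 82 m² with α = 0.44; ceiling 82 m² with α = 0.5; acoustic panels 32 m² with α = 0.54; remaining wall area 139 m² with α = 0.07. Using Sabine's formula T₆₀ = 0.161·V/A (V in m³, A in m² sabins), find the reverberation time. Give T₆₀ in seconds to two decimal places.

0.58 s

A = Σ Sᵢαᵢ = 82·0.44 + 82·0.5 + 32·0.54 + 139·0.07 = 104.09 m².
T₆₀ = 0.161·V/A = 0.161·378/104.09 = 0.585 s.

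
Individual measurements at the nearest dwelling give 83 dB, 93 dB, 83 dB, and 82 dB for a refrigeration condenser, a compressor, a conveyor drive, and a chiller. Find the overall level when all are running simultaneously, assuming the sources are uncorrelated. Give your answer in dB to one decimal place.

94.1 dB

Incoherent sources combine by intensity addition: L_total = 10·log₁₀(Σ 10^(L_i/10)).
Σ 10^(L/10) = 10^(83/10) + 10^(93/10) + 10^(83/10) + 10^(82/10) = 2.553e+09.
L_total = 10·log₁₀(2.553e+09) = 94.07 dB.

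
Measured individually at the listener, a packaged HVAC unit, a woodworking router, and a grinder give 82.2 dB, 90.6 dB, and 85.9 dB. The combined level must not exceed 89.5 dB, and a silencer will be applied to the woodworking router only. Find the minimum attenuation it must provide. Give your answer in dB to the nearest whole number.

The untreated sources together contribute 10^(82.2/10) + 10^(85.9/10) = 5.550e+08, i.e. 87.44 dB.
To meet 89.5 dB overall, the treated woodworking router may contribute at most 10^(89.5/10) − 5.550e+08 = 3.362e+08, i.e. 85.27 dB.
So the woodworking router must be reduced from 90.6 to 85.27 dB: IL = 5.33 dB.

5 dB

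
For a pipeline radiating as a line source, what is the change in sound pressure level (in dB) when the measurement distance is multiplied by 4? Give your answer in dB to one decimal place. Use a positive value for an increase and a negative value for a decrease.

-6.0 dB

Line-source spreading: ΔL = −10·log₁₀(r₂/r₁).
ΔL = −10·log₁₀(4) = -6.02 dB.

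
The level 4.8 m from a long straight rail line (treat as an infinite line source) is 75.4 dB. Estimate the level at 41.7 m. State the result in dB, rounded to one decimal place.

For a line source, L₂ = L₁ − 10·log₁₀(r₂/r₁).
L₂ = 75.4 − 10·log₁₀(41.7/4.8) = 75.4 − 9.389 = 66.01 dB.

66.0 dB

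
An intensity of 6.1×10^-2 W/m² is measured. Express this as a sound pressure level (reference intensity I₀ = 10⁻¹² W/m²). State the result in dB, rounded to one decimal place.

107.9 dB

I/I₀ = 6.1×10^-2/10⁻¹² = 6.1×10^10, and L = 10·log₁₀(I/I₀).
L = 10·(0.7853 + 10) = 107.85 dB.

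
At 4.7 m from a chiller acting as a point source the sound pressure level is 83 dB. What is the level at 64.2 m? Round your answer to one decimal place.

For a point source, L₂ = L₁ − 20·log₁₀(r₂/r₁).
L₂ = 83 − 20·log₁₀(64.2/4.7) = 83 − 22.709 = 60.29 dB.

60.3 dB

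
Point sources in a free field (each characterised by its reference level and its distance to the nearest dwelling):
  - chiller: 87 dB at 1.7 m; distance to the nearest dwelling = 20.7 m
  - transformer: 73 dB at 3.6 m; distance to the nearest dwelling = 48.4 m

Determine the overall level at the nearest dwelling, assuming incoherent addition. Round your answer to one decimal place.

65.4 dB

Propagate each source to the receiver with L = L_ref − 20·log₁₀(r/r_ref), then add intensities.
chiller: 87 − 20·log₁₀(20.7/1.7) = 87 − 21.71 = 65.29 dB.
transformer: 73 − 20·log₁₀(48.4/3.6) = 73 − 22.57 = 50.43 dB.
Σ 10^(L/10) = 3.491e+06 → L_total = 10·log₁₀(3.491e+06) = 65.43 dB.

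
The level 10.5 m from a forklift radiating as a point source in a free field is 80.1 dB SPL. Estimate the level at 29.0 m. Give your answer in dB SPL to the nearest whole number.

Spherical spreading from a point source gives a 20·log₁₀(r₂/r₁) drop.
L₂ = 80.1 − 20·log₁₀(29.0/10.5) = 80.1 − 8.824 = 71.28 dB SPL.

71 dB SPL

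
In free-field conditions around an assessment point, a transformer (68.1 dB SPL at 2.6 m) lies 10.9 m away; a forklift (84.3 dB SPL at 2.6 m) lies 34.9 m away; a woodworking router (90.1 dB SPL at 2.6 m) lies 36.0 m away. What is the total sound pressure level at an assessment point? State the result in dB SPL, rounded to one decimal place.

Propagate each source to the receiver with L = L_ref − 20·log₁₀(r/r_ref), then add intensities.
transformer: 68.1 − 20·log₁₀(10.9/2.6) = 68.1 − 12.45 = 55.65 dB SPL.
forklift: 84.3 − 20·log₁₀(34.9/2.6) = 84.3 − 22.56 = 61.74 dB SPL.
woodworking router: 90.1 − 20·log₁₀(36.0/2.6) = 90.1 − 22.83 = 67.27 dB SPL.
Σ 10^(L/10) = 7.199e+06 → L_total = 10·log₁₀(7.199e+06) = 68.57 dB SPL.

68.6 dB SPL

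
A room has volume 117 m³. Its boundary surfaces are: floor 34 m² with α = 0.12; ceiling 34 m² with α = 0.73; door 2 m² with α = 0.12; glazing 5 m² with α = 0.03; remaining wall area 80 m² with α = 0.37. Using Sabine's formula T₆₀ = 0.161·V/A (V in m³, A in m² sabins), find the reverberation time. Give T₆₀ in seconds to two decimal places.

Summing Sᵢαᵢ: 34·0.12 + 34·0.73 + 2·0.12 + 5·0.03 + 80·0.37 = 58.89 m².
T₆₀ = 0.161·V/A = 0.161·117/58.89 = 0.320 s.

0.32 s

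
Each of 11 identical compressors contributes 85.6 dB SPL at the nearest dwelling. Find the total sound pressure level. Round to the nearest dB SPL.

L_total = L₁ + 10·log₁₀ N for N identical incoherent sources.
L_total = 85.6 + 10·log₁₀(11) = 85.6 + 10.414 = 96.01 dB SPL.

96 dB SPL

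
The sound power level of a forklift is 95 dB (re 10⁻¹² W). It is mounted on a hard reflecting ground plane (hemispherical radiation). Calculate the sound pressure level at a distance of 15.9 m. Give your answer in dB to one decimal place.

L_p = L_w − 10·log₁₀(2π·r²) with r = 15.9 m.
2π·r² = 1588 m², 10·log₁₀ of that is 32.010 dB.
L_p = 95 − 32.010 = 62.99 dB.

63.0 dB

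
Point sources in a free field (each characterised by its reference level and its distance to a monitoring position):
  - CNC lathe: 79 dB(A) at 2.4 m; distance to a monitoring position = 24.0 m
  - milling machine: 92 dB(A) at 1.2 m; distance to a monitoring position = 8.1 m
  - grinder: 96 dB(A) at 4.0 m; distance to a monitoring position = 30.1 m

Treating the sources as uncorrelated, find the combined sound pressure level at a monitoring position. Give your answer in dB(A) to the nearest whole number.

80 dB(A)

Propagate each source to the receiver with L = L_ref − 20·log₁₀(r/r_ref), then add intensities.
CNC lathe: 79 − 20·log₁₀(24.0/2.4) = 79 − 20.00 = 59.00 dB(A).
milling machine: 92 − 20·log₁₀(8.1/1.2) = 92 − 16.59 = 75.41 dB(A).
grinder: 96 − 20·log₁₀(30.1/4.0) = 96 − 17.53 = 78.47 dB(A).
Σ 10^(L/10) = 1.059e+08 → L_total = 10·log₁₀(1.059e+08) = 80.25 dB(A).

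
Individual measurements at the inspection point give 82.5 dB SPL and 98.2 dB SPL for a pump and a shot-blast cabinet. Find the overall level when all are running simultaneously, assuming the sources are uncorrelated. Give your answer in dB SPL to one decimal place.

98.3 dB SPL

Incoherent sources combine by intensity addition: L_total = 10·log₁₀(Σ 10^(L_i/10)).
Σ 10^(L/10) = 10^(82.5/10) + 10^(98.2/10) = 6.785e+09.
L_total = 10·log₁₀(6.785e+09) = 98.32 dB SPL.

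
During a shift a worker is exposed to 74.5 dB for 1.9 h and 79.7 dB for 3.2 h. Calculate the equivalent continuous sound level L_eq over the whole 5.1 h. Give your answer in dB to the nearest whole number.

78 dB

The energy average is taken in the linear domain: L_eq = 10·log₁₀[(Σ tᵢ·10^(Lᵢ/10))/T], T = 5.1 h.
Σ tᵢ·10^(Lᵢ/10) = 1.9·10^(74.5/10) + 3.2·10^(79.7/10) = 3.522e+08.
L_eq = 10·log₁₀(3.522e+08/5.1) = 78.39 dB.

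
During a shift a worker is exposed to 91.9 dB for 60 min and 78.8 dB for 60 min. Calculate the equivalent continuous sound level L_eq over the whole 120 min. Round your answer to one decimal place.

89.1 dB

L_eq = 10·log₁₀[(1/T)·Σ tᵢ·10^(Lᵢ/10)] with T = 120 min.
Σ tᵢ·10^(Lᵢ/10) = 60·10^(91.9/10) + 60·10^(78.8/10) = 9.748e+10.
L_eq = 10·log₁₀(9.748e+10/120) = 89.10 dB.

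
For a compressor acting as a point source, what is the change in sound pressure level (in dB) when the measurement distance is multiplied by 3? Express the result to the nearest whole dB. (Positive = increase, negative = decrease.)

-10 dB

With spherical spreading the level changes by −20·log₁₀(r₂/r₁).
ΔL = −20·log₁₀(3) = -9.54 dB.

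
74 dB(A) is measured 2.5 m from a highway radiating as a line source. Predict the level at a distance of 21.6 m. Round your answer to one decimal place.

64.6 dB(A)

Line-source attenuation: ΔL = 10·log₁₀(r₂/r₁) = 10·log₁₀(21.6/2.5) = 9.365 dB.
L₂ = 74 − 10·log₁₀(21.6/2.5) = 74 − 9.365 = 64.63 dB(A).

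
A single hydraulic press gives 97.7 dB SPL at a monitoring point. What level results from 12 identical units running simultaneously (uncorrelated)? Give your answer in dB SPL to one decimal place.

L_total = L₁ + 10·log₁₀ N for N identical incoherent sources.
L_total = 97.7 + 10·log₁₀(12) = 97.7 + 10.792 = 108.49 dB SPL.

108.5 dB SPL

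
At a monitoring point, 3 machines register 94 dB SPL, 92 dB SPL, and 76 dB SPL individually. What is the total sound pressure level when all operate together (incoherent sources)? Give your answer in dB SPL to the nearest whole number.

96 dB SPL

Incoherent sources combine by intensity addition: L_total = 10·log₁₀(Σ 10^(L_i/10)).
Σ 10^(L/10) = 10^(94/10) + 10^(92/10) + 10^(76/10) = 4.137e+09.
L_total = 10·log₁₀(4.137e+09) = 96.17 dB SPL.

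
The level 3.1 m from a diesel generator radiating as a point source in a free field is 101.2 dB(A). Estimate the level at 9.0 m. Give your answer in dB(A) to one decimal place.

91.9 dB(A)

Spherical spreading from a point source gives a 20·log₁₀(r₂/r₁) drop.
L₂ = 101.2 − 20·log₁₀(9.0/3.1) = 101.2 − 9.258 = 91.94 dB(A).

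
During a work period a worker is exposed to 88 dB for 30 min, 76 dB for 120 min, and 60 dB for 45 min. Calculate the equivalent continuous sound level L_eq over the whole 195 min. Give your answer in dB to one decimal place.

80.9 dB

Weight each interval's intensity by its duration and average over T = 195 min:
Σ tᵢ·10^(Lᵢ/10) = 30·10^(88/10) + 120·10^(76/10) + 45·10^(60/10) = 2.375e+10.
L_eq = 10·log₁₀(2.375e+10/195) = 80.86 dB.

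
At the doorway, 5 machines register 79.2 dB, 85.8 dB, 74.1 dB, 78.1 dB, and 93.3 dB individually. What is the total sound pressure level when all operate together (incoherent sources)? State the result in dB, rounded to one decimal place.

For uncorrelated sources the intensities add, so convert each level to linear form, sum, and take 10·log₁₀ of the total.
Σ 10^(L/10) = 10^(79.2/10) + 10^(85.8/10) + 10^(74.1/10) + 10^(78.1/10) + 10^(93.3/10) = 2.692e+09.
L_total = 10·log₁₀(2.692e+09) = 94.30 dB.

94.3 dB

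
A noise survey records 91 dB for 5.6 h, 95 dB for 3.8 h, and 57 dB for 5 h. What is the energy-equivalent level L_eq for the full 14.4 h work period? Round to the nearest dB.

91 dB

L_eq = 10·log₁₀[(1/T)·Σ tᵢ·10^(Lᵢ/10)] with T = 14.4 h.
Σ tᵢ·10^(Lᵢ/10) = 5.6·10^(91/10) + 3.8·10^(95/10) + 5·10^(57/10) = 1.907e+10.
L_eq = 10·log₁₀(1.907e+10/14.4) = 91.22 dB.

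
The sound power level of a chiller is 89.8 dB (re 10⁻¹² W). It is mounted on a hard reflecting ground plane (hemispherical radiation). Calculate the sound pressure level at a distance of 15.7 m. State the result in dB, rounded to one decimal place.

L_p = L_w − 10·log₁₀(2π·r²) with r = 15.7 m.
2π·r² = 1549 m², 10·log₁₀ of that is 31.900 dB.
L_p = 89.8 − 31.900 = 57.90 dB.

57.9 dB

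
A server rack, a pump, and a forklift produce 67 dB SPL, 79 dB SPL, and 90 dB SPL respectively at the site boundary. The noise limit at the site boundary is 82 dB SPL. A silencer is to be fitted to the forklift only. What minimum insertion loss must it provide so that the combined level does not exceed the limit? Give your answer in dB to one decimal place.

Fixed contribution from the other sources: Σ 10^(L/10) = 10^(67/10) + 10^(79/10) = 8.444e+07 (79.27 dB SPL).
To meet 82 dB SPL overall, the treated forklift may contribute at most 10^(82/10) − 8.444e+07 = 7.404e+07, i.e. 78.69 dB SPL.
So the forklift must be reduced from 90 to 78.69 dB SPL: IL = 11.31 dB.

11.3 dB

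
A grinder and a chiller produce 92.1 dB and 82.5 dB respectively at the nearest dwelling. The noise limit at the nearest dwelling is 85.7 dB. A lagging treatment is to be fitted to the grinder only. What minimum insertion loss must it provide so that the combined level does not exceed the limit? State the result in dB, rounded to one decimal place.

9.2 dB

Everything except the grinder sums to 10^(82.5/10) = 1.778e+08 in linear terms, 82.50 dB.
The limit corresponds to 10^(85.7/10) = 3.715e+08; subtracting the fixed part leaves 1.937e+08 for the grinder, i.e. 82.87 dB.
Required insertion loss = 92.1 − 82.87 = 9.23 dB.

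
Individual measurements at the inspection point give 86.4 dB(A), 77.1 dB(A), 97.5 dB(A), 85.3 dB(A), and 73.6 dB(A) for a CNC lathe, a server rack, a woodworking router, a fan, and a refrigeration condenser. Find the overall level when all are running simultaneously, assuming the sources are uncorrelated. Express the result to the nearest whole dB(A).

98 dB(A)

Incoherent sources combine by intensity addition: L_total = 10·log₁₀(Σ 10^(L_i/10)).
Σ 10^(L/10) = 10^(86.4/10) + 10^(77.1/10) + 10^(97.5/10) + 10^(85.3/10) + 10^(73.6/10) = 6.473e+09.
L_total = 10·log₁₀(6.473e+09) = 98.11 dB(A).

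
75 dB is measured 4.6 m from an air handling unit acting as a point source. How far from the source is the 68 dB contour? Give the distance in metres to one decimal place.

The 7.0 dB drop corresponds to a distance ratio of 10^(7.0/20) for a point source.
r₂ = 4.6·10^((75−68)/20) = 4.6·10^(7.0/20) = 10.30 m.

10.3 m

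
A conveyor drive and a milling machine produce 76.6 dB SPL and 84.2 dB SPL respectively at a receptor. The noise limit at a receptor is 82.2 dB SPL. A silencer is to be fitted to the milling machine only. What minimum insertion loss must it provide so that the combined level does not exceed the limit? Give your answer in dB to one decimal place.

The untreated sources together contribute 10^(76.6/10) = 4.571e+07, i.e. 76.60 dB SPL.
The limit corresponds to 10^(82.2/10) = 1.660e+08; subtracting the fixed part leaves 1.202e+08 for the milling machine, i.e. 80.80 dB SPL.
So the milling machine must be reduced from 84.2 to 80.80 dB SPL: IL = 3.40 dB.

3.4 dB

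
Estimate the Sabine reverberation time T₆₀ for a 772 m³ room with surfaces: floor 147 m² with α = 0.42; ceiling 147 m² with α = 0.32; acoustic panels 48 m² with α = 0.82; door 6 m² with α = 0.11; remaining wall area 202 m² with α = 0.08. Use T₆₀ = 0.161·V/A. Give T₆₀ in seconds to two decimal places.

A = Σ Sᵢαᵢ = 147·0.42 + 147·0.32 + 48·0.82 + 6·0.11 + 202·0.08 = 164.96 m².
T₆₀ = 0.161·V/A = 0.161·772/164.96 = 0.753 s.

0.75 s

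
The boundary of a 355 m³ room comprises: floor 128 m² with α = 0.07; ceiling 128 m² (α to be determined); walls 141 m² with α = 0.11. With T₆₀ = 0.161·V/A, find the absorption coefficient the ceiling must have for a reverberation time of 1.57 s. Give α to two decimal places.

0.09

From T₆₀ = 0.161·V/A, the target T₆₀ = 1.57 s needs A = 0.161·355/1.57 = 36.40 m².
Absorption from the other surfaces = 128·0.07 + 141·0.11 = 24.47 m², so the ceiling must supply 11.93 m² over 128 m².
α = 11.93/128 = 0.093.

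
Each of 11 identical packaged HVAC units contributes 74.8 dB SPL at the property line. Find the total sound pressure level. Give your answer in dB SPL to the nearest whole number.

85 dB SPL

With 11 equal, uncorrelated contributions the intensity is 11× that of one unit, giving a rise of 10·log₁₀ 11.
L_total = 74.8 + 10·log₁₀(11) = 74.8 + 10.414 = 85.21 dB SPL.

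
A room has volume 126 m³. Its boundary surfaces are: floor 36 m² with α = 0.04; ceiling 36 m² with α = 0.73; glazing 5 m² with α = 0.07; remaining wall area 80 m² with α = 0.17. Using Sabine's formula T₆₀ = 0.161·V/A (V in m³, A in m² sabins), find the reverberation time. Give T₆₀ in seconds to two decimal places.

0.49 s

A = Σ Sᵢαᵢ = 36·0.04 + 36·0.73 + 5·0.07 + 80·0.17 = 41.67 m².
T₆₀ = 0.161 × 126 / 41.67 = 0.487 s.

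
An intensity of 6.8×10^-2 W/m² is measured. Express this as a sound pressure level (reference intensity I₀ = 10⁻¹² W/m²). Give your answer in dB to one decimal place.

L = 10·log₁₀(I/I₀) = 10·log₁₀(6.8×10^-2/10⁻¹²) = 10·log₁₀(6.8×10^10).
L = 10·(0.8325 + 10) = 108.33 dB.

108.3 dB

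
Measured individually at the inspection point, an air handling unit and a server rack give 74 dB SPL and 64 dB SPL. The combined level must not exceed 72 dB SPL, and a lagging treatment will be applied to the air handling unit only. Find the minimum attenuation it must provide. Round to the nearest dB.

3 dB

The untreated sources together contribute 10^(64/10) = 2.512e+06, i.e. 64.00 dB SPL.
The limit corresponds to 10^(72/10) = 1.585e+07; subtracting the fixed part leaves 1.334e+07 for the air handling unit, i.e. 71.25 dB SPL.
Required insertion loss = 74 − 71.25 = 2.75 dB.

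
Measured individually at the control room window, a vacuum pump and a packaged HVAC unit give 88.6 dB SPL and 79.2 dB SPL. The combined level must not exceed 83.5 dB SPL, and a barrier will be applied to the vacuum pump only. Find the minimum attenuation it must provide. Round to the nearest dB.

7 dB

Everything except the vacuum pump sums to 10^(79.2/10) = 8.318e+07 in linear terms, 79.20 dB SPL.
To meet 83.5 dB SPL overall, the treated vacuum pump may contribute at most 10^(83.5/10) − 8.318e+07 = 1.407e+08, i.e. 81.48 dB SPL.
So the vacuum pump must be reduced from 88.6 to 81.48 dB SPL: IL = 7.12 dB.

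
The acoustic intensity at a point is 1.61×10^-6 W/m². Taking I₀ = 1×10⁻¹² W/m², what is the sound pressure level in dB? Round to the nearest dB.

I/I₀ = 1.61×10^-6/10⁻¹² = 1.61×10^6, and L = 10·log₁₀(I/I₀).
L = 10·(0.2068 + 6) = 62.07 dB.

62 dB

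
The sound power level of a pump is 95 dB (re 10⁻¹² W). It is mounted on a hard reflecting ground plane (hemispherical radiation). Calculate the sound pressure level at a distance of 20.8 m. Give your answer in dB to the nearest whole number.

L_p = L_w − 10·log₁₀(2π·r²) with r = 20.8 m.
2π·r² = 2718 m², 10·log₁₀ of that is 34.343 dB.
L_p = 95 − 34.343 = 60.66 dB.

61 dB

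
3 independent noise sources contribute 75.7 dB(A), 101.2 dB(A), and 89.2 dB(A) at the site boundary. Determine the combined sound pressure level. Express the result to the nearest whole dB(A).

101 dB(A)

Incoherent sources combine by intensity addition: L_total = 10·log₁₀(Σ 10^(L_i/10)).
Σ 10^(L/10) = 10^(75.7/10) + 10^(101.2/10) + 10^(89.2/10) = 1.405e+10.
L_total = 10·log₁₀(1.405e+10) = 101.48 dB(A).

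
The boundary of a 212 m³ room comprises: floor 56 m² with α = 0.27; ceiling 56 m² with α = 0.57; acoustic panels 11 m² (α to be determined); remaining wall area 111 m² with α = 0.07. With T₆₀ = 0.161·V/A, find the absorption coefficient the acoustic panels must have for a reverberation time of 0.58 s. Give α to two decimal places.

A = 0.161·V/T₆₀ = 0.161·212/0.58 = 58.85 m² sabins.
Absorption from the other surfaces = 56·0.27 + 56·0.57 + 111·0.07 = 54.81 m², so the acoustic panels must supply 4.04 m² over 11 m².
α = 4.04/11 = 0.367.

0.37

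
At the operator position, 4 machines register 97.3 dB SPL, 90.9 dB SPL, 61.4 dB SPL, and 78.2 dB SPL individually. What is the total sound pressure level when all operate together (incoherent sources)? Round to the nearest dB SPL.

Incoherent sources combine by intensity addition: L_total = 10·log₁₀(Σ 10^(L_i/10)).
Σ 10^(L/10) = 10^(97.3/10) + 10^(90.9/10) + 10^(61.4/10) + 10^(78.2/10) = 6.668e+09.
L_total = 10·log₁₀(6.668e+09) = 98.24 dB SPL.

98 dB SPL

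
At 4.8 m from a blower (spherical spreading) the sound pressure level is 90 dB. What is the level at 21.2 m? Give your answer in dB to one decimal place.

For a point source, L₂ = L₁ − 20·log₁₀(r₂/r₁).
L₂ = 90 − 20·log₁₀(21.2/4.8) = 90 − 12.902 = 77.10 dB.

77.1 dB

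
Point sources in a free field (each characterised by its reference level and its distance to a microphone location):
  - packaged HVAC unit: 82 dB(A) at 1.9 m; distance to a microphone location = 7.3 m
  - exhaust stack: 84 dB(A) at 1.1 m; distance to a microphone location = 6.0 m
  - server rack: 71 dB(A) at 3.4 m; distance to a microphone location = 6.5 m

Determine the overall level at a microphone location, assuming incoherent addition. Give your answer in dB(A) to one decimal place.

73.5 dB(A)

Apply inverse-square spreading to bring every level to the receiver, then sum 10^(L/10).
packaged HVAC unit: 82 − 20·log₁₀(7.3/1.9) = 82 − 11.69 = 70.31 dB(A).
exhaust stack: 84 − 20·log₁₀(6.0/1.1) = 84 − 14.74 = 69.26 dB(A).
server rack: 71 − 20·log₁₀(6.5/3.4) = 71 − 5.63 = 65.37 dB(A).
Σ 10^(L/10) = 2.262e+07 → L_total = 10·log₁₀(2.262e+07) = 73.55 dB(A).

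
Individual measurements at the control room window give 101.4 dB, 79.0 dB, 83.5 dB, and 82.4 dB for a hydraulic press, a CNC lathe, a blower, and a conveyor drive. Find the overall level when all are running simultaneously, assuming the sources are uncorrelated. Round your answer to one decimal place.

Incoherent sources combine by intensity addition: L_total = 10·log₁₀(Σ 10^(L_i/10)).
Σ 10^(L/10) = 10^(101.4/10) + 10^(79.0/10) + 10^(83.5/10) + 10^(82.4/10) = 1.428e+10.
L_total = 10·log₁₀(1.428e+10) = 101.55 dB.

101.5 dB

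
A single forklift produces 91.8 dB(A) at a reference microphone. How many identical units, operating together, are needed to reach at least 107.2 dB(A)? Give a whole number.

35

Need L₁ + 10·log₁₀ N ≥ 107.2, i.e. log₁₀ N ≥ 1.54.
N ≥ 10^(15.4/10) = 34.674, so N = 35.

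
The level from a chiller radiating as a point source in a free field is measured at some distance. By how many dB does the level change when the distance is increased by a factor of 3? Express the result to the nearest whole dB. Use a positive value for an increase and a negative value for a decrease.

With spherical spreading the level changes by −20·log₁₀(r₂/r₁).
ΔL = −20·log₁₀(3) = -9.54 dB.

-10 dB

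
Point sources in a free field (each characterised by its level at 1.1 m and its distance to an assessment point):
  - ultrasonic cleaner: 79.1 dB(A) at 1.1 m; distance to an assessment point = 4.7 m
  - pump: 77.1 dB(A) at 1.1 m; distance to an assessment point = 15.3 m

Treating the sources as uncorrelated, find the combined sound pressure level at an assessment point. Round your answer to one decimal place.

First find each source's level at the receiver (point-source: −20·log₁₀(r/r_ref)), then combine on an intensity basis.
ultrasonic cleaner: 79.1 − 20·log₁₀(4.7/1.1) = 79.1 − 12.61 = 66.49 dB(A).
pump: 77.1 − 20·log₁₀(15.3/1.1) = 77.1 − 22.87 = 54.23 dB(A).
Σ 10^(L/10) = 4.717e+06 → L_total = 10·log₁₀(4.717e+06) = 66.74 dB(A).

66.7 dB(A)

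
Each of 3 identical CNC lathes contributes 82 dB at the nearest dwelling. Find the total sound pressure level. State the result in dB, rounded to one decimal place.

L_total = L₁ + 10·log₁₀ N for N identical incoherent sources.
L_total = 82 + 10·log₁₀(3) = 82 + 4.771 = 86.77 dB.

86.8 dB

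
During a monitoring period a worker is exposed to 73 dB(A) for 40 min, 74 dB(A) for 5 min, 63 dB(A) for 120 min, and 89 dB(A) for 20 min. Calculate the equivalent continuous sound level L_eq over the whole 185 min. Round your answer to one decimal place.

79.6 dB(A)

Weight each interval's intensity by its duration and average over T = 185 min:
Σ tᵢ·10^(Lᵢ/10) = 40·10^(73/10) + 5·10^(74/10) + 120·10^(63/10) + 20·10^(89/10) = 1.705e+10.
L_eq = 10·log₁₀(1.705e+10/185) = 79.65 dB(A).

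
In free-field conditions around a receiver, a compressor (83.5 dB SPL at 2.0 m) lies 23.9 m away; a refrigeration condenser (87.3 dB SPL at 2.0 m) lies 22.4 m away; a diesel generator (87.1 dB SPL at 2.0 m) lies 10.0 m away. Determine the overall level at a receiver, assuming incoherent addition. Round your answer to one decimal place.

First find each source's level at the receiver (point-source: −20·log₁₀(r/r_ref)), then combine on an intensity basis.
compressor: 83.5 − 20·log₁₀(23.9/2.0) = 83.5 − 21.55 = 61.95 dB SPL.
refrigeration condenser: 87.3 − 20·log₁₀(22.4/2.0) = 87.3 − 20.98 = 66.32 dB SPL.
diesel generator: 87.1 − 20·log₁₀(10.0/2.0) = 87.1 − 13.98 = 73.12 dB SPL.
Σ 10^(L/10) = 2.636e+07 → L_total = 10·log₁₀(2.636e+07) = 74.21 dB SPL.

74.2 dB SPL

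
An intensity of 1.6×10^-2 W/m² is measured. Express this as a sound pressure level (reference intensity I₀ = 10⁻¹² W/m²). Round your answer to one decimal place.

Dividing by I₀ shifts the exponent by 12: I/I₀ = 1.6×10^10.
L = 10·(0.2041 + 10) = 102.04 dB.

102.0 dB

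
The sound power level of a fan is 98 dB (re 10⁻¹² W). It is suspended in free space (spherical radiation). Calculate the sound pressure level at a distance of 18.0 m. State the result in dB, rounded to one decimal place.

L_p = L_w − 10·log₁₀(4π·r²) with r = 18.0 m.
4π·r² = 4072 m², 10·log₁₀ of that is 36.098 dB.
L_p = 98 − 36.098 = 61.90 dB.

61.9 dB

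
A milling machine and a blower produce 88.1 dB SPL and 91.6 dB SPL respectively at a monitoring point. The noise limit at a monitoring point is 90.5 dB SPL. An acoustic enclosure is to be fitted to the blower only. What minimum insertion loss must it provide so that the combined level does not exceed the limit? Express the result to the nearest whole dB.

5 dB

Fixed contribution from the other source: Σ 10^(L/10) = 10^(88.1/10) = 6.457e+08 (88.10 dB SPL).
To meet 90.5 dB SPL overall, the treated blower may contribute at most 10^(90.5/10) − 6.457e+08 = 4.764e+08, i.e. 86.78 dB SPL.
So the blower must be reduced from 91.6 to 86.78 dB SPL: IL = 4.82 dB.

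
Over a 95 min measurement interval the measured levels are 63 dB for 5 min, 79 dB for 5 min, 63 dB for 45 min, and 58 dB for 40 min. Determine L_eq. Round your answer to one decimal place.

The energy average is taken in the linear domain: L_eq = 10·log₁₀[(Σ tᵢ·10^(Lᵢ/10))/T], T = 95 min.
Σ tᵢ·10^(Lᵢ/10) = 5·10^(63/10) + 5·10^(79/10) + 45·10^(63/10) + 40·10^(58/10) = 5.222e+08.
L_eq = 10·log₁₀(5.222e+08/95) = 67.40 dB.

67.4 dB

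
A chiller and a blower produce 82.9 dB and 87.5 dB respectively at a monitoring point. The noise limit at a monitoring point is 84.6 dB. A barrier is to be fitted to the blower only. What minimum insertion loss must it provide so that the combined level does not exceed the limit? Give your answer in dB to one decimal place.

7.8 dB

Fixed contribution from the other source: Σ 10^(L/10) = 10^(82.9/10) = 1.950e+08 (82.90 dB).
To meet 84.6 dB overall, the treated blower may contribute at most 10^(84.6/10) − 1.950e+08 = 9.342e+07, i.e. 79.70 dB.
Required insertion loss = 87.5 − 79.70 = 7.80 dB.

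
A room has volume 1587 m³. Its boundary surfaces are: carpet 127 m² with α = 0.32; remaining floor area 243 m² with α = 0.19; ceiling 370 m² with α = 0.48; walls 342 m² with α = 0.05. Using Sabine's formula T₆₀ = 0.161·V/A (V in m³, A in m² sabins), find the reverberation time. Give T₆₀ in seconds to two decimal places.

Total absorption A = 127·0.32 + 243·0.19 + 370·0.48 + 342·0.05 = 281.51 m² sabins.
T₆₀ = 0.161·V/A = 0.161·1587/281.51 = 0.908 s.

0.91 s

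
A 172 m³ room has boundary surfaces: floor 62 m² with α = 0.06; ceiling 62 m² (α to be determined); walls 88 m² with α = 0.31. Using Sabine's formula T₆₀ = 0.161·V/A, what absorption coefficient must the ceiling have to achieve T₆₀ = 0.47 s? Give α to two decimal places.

0.45

Required total absorption A = 0.161·172/0.47 = 58.92 m².
Absorption from the other surfaces = 62·0.06 + 88·0.31 = 31.00 m², so the ceiling must supply 27.92 m² over 62 m².
α = 27.92/62 = 0.450.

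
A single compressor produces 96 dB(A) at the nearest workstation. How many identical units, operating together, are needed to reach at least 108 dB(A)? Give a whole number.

16

The shortfall is 108 − 96 = 12.0 dB, and N units add 10·log₁₀ N, so need 10·log₁₀ N ≥ 12.0.
N ≥ 10^(12.0/10) = 15.849, so N = 16.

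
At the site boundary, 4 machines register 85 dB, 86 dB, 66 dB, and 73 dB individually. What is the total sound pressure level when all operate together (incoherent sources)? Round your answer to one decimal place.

Incoherent sources combine by intensity addition: L_total = 10·log₁₀(Σ 10^(L_i/10)).
Σ 10^(L/10) = 10^(85/10) + 10^(86/10) + 10^(66/10) + 10^(73/10) = 7.383e+08.
L_total = 10·log₁₀(7.383e+08) = 88.68 dB.

88.7 dB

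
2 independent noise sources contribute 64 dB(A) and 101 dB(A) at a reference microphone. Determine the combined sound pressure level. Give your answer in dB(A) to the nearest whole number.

101 dB(A)

For uncorrelated sources the intensities add, so convert each level to linear form, sum, and take 10·log₁₀ of the total.
Σ 10^(L/10) = 10^(64/10) + 10^(101/10) = 1.259e+10.
L_total = 10·log₁₀(1.259e+10) = 101.00 dB(A).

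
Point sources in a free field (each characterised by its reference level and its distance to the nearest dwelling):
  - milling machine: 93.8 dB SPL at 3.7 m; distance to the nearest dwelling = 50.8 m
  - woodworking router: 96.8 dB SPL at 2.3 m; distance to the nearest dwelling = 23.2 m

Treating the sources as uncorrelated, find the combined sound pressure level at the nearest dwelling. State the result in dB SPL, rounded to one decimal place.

Apply inverse-square spreading to bring every level to the receiver, then sum 10^(L/10).
milling machine: 93.8 − 20·log₁₀(50.8/3.7) = 93.8 − 22.75 = 71.05 dB SPL.
woodworking router: 96.8 − 20·log₁₀(23.2/2.3) = 96.8 − 20.08 = 76.72 dB SPL.
Σ 10^(L/10) = 5.977e+07 → L_total = 10·log₁₀(5.977e+07) = 77.76 dB SPL.

77.8 dB SPL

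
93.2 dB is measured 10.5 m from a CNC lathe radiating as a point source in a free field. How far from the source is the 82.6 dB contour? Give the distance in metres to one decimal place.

For a point source L₁ − L₂ = 20·log₁₀(r₂/r₁), so r₂ = r₁·10^((L₁−L₂)/20).
r₂ = 10.5·10^((93.2−82.6)/20) = 10.5·10^(10.6/20) = 35.58 m.

35.6 m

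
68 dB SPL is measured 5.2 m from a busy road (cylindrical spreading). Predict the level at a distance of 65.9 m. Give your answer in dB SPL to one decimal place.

57.0 dB SPL

Cylindrical spreading from a line source gives a 10·log₁₀(r₂/r₁) drop.
L₂ = 68 − 10·log₁₀(65.9/5.2) = 68 − 11.029 = 56.97 dB SPL.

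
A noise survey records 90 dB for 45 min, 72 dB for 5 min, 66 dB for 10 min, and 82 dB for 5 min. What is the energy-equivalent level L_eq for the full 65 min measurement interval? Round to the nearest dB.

L_eq = 10·log₁₀[(1/T)·Σ tᵢ·10^(Lᵢ/10)] with T = 65 min.
Σ tᵢ·10^(Lᵢ/10) = 45·10^(90/10) + 5·10^(72/10) + 10·10^(66/10) + 5·10^(82/10) = 4.591e+10.
L_eq = 10·log₁₀(4.591e+10/65) = 88.49 dB.

88 dB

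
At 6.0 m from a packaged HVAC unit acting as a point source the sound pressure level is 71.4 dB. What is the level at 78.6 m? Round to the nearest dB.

49 dB

For a point source, L₂ = L₁ − 20·log₁₀(r₂/r₁).
L₂ = 71.4 − 20·log₁₀(78.6/6.0) = 71.4 − 22.345 = 49.05 dB.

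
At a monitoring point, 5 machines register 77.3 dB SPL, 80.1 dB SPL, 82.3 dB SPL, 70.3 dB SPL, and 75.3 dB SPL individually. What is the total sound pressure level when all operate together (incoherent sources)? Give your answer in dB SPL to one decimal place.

85.7 dB SPL

For uncorrelated sources the intensities add, so convert each level to linear form, sum, and take 10·log₁₀ of the total.
Σ 10^(L/10) = 10^(77.3/10) + 10^(80.1/10) + 10^(82.3/10) + 10^(70.3/10) + 10^(75.3/10) = 3.705e+08.
L_total = 10·log₁₀(3.705e+08) = 85.69 dB SPL.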